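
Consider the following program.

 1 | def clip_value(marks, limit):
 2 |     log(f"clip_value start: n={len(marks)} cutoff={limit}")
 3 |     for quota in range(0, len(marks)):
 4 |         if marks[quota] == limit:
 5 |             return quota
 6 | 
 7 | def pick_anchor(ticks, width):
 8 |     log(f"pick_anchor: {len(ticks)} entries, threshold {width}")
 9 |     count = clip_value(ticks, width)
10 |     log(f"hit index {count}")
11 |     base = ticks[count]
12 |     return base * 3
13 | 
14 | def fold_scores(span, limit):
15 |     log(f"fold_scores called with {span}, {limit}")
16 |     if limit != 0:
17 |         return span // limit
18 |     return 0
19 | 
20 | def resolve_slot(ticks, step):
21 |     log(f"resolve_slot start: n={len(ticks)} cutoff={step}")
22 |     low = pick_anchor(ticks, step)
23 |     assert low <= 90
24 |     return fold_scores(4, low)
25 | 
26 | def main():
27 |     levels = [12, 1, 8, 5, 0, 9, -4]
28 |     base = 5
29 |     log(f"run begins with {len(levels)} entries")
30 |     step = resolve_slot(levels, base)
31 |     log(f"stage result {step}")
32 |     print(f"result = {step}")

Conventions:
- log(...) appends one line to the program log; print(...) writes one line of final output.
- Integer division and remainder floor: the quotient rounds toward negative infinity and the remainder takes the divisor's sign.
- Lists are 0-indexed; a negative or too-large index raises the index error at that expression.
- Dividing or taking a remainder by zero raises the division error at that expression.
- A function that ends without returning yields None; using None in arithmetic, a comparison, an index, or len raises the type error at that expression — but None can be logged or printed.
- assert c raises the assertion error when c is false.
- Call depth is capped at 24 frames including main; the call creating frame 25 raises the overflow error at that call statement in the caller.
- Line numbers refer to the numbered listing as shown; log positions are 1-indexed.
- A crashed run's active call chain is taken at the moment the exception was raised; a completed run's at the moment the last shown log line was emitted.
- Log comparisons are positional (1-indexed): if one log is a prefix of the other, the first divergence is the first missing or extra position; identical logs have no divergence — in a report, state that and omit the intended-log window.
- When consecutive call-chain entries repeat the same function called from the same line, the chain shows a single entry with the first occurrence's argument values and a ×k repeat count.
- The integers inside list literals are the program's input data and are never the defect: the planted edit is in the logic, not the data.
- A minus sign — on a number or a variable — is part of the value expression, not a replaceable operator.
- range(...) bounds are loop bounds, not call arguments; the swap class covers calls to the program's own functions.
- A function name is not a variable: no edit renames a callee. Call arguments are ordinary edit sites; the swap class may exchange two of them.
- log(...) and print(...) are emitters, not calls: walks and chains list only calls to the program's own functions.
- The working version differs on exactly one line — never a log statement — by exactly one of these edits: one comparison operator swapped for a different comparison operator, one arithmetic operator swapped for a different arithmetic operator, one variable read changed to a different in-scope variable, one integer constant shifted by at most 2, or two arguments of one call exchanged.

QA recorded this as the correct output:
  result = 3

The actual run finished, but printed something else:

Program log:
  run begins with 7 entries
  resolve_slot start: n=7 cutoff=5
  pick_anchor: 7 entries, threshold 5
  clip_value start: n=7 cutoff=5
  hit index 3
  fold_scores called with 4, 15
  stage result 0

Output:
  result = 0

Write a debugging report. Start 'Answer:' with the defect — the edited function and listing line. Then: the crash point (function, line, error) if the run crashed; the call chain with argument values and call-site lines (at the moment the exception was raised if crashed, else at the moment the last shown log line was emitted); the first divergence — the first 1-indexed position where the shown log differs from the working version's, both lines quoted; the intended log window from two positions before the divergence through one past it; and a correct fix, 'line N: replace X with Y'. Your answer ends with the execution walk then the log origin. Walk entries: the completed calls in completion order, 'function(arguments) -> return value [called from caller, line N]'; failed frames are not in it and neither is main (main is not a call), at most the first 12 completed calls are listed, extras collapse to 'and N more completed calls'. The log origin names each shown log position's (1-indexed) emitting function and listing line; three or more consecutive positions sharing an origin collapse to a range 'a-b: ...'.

Answer: the defect is in resolve_slot at line 24.
Key observation: Log line 6 is where behavior first shows: 'fold_scores called with 4, 15' appears instead of 'fold_scores called with 15, 4'.
Call chain: main.
First divergence: position 6; shown 'fold_scores called with 4, 15' vs intended 'fold_scores called with 15, 4'.
Intended log window:
  4: clip_value start: n=7 cutoff=5
  5: hit index 3
  6: fold_scores called with 15, 4
  7: stage result 3
Execution walk:
  clip_value([12, 1, 8, 5, 0, 9, -4], 5) -> 3  [called from pick_anchor, line 9]
  pick_anchor([12, 1, 8, 5, 0, 9, -4], 5) -> 15  [called from resolve_slot, line 22]
  fold_scores(4, 15) -> 0  [called from resolve_slot, line 24]
  resolve_slot([12, 1, 8, 5, 0, 9, -4], 5) -> 0  [called from main, line 30]
Origin of each log line:
  1 — main, line 29
  2 — resolve_slot, line 21
  3 — pick_anchor, line 8
  4 — clip_value, line 2
  5 — pick_anchor, line 10
  6 — fold_scores, line 15
  7 — main, line 31
A correct fix: line 24: replace `fold_scores(4, low)` with `fold_scores(low, 4)`.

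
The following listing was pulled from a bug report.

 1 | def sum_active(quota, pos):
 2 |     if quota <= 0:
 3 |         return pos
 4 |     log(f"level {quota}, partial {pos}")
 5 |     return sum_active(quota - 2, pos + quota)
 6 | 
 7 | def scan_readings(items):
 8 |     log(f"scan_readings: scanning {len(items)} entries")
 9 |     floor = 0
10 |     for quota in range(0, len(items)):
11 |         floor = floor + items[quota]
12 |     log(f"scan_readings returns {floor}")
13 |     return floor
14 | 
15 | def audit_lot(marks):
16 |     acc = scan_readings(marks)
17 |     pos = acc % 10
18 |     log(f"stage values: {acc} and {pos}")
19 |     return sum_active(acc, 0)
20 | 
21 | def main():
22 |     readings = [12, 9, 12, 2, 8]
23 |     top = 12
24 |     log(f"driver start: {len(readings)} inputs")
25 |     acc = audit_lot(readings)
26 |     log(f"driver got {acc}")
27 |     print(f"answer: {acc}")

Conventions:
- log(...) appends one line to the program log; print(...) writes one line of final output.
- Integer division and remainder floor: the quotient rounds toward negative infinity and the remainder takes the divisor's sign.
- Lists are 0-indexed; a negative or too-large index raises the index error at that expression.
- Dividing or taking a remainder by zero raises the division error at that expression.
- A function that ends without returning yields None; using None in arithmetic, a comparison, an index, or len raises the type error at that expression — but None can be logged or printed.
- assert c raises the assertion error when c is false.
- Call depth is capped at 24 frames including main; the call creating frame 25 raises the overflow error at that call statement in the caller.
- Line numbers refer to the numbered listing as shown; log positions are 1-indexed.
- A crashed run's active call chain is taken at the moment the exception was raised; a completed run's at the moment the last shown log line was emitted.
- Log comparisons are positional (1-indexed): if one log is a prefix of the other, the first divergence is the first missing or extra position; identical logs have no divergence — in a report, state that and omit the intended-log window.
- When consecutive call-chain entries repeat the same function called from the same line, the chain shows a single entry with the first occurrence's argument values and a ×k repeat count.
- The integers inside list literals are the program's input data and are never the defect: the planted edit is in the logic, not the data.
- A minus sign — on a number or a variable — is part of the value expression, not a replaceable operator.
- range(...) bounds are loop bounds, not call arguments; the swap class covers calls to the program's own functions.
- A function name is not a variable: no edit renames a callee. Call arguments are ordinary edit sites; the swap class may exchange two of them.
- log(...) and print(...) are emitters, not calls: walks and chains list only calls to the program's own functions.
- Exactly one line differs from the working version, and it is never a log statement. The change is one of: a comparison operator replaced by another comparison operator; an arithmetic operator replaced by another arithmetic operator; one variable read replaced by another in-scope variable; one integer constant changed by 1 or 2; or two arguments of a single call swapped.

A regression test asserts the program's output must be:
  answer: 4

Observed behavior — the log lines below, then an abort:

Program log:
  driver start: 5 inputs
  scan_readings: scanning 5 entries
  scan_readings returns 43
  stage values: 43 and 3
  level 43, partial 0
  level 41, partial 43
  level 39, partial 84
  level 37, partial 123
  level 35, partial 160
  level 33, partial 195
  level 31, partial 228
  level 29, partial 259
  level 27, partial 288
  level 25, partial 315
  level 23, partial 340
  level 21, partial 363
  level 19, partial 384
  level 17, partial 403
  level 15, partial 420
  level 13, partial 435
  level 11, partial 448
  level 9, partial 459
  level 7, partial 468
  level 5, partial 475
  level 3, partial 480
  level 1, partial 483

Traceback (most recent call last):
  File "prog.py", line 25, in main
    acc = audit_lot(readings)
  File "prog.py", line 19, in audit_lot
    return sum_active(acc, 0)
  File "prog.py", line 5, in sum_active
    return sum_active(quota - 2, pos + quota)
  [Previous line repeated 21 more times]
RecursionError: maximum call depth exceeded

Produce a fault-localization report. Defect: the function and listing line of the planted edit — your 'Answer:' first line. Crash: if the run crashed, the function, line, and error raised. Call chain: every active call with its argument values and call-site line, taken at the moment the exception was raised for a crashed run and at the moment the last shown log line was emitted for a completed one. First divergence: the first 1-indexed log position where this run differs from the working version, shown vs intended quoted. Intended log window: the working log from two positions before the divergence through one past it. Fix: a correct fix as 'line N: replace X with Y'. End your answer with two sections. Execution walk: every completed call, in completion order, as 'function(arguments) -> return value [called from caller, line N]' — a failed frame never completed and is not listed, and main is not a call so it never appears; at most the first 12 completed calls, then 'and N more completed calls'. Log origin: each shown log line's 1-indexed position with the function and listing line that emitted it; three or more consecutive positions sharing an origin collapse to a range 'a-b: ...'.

Answer: the defect is in audit_lot at line 19.
Key fact: Log line 5 is where behavior first shows: 'level 43, partial 0' appears instead of 'level 3, partial 0'.
Crash: sum_active, line 5, RecursionError.
Call chain: main -> audit_lot([12, 9, 12, 2, 8]) (called at line 25) -> sum_active(43, 0) (called at line 19) -> sum_active(41, 43) (called at line 5) ×21.
First divergence: position 5; shown 'level 43, partial 0' vs intended 'level 3, partial 0'.
Intended log window:
  3: scan_readings returns 43
  4: stage values: 43 and 3
  5: level 3, partial 0
  6: level 1, partial 3
Execution walk:
  scan_readings([12, 9, 12, 2, 8]) -> 43  [called from audit_lot, line 16]
Log origins:
  1: emitted by main (line 24)
  2: emitted by scan_readings (line 8)
  3: emitted by scan_readings (line 12)
  4: emitted by audit_lot (line 18)
  5-26: emitted by sum_active (line 4)
A correct fix: line 19: replace `acc` with `pos`.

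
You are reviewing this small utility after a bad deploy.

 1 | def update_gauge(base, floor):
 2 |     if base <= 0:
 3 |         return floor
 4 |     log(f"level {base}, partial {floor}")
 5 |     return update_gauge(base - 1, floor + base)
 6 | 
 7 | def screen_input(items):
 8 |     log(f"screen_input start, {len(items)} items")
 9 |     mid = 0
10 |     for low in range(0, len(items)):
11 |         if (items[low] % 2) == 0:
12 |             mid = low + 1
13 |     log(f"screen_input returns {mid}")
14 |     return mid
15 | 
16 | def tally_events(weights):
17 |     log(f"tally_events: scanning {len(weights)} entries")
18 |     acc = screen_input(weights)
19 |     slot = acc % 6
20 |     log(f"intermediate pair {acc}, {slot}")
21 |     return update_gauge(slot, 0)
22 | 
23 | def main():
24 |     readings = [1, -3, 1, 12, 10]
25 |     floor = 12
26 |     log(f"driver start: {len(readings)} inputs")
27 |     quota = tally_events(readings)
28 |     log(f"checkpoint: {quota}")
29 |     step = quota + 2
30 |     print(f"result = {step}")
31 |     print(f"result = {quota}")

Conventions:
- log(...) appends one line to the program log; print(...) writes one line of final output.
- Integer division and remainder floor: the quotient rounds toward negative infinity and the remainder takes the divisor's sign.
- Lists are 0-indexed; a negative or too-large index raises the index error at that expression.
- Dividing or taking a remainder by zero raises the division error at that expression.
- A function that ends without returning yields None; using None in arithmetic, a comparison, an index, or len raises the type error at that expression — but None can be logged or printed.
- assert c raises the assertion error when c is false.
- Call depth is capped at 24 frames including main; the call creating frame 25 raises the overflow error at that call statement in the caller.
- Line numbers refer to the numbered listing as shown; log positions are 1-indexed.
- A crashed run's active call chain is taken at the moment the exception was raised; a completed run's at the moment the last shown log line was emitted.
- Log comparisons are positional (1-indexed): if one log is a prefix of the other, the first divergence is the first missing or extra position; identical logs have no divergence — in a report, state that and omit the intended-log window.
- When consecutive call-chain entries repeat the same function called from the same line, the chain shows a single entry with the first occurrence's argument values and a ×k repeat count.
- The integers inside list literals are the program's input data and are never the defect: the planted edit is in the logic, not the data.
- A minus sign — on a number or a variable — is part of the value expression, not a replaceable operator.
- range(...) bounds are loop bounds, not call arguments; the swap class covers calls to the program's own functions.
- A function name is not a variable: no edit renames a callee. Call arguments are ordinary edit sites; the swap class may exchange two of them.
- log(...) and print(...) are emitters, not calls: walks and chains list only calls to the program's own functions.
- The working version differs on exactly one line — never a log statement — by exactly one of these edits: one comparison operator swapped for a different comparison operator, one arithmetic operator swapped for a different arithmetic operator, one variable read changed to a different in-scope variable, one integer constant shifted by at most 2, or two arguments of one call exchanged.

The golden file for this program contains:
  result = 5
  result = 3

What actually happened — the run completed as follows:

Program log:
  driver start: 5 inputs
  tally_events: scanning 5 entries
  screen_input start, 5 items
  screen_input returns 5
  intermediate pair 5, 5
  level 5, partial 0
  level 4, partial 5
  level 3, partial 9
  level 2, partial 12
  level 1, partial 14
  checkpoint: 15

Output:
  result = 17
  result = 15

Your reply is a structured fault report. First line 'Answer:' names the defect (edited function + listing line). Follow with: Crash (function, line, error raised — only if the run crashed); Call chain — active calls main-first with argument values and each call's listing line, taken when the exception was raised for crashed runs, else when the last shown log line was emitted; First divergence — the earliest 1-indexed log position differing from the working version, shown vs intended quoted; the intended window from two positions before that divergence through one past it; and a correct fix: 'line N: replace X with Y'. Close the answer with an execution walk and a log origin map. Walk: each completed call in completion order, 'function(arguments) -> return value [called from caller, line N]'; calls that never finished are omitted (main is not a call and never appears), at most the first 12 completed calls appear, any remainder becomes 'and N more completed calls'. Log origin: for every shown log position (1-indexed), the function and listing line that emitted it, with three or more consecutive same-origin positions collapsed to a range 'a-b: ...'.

Answer: the defect is in screen_input at line 12.
Key observation: The earliest visible damage is log position 4 — 'screen_input returns 5' rather than the intended 'screen_input returns 2'.
Call chain: main.
First divergence: at position 4 the run shows 'screen_input returns 5' where the working version logs 'screen_input returns 2'.
Intended log window:
  2: tally_events: scanning 5 entries
  3: screen_input start, 5 items
  4: screen_input returns 2
  5: intermediate pair 2, 2
Execution walk:
  screen_input([1, -3, 1, 12, 10]) -> 5  [called from tally_events, line 18]
  update_gauge(0, 15) -> 15  [called from update_gauge, line 5]
  update_gauge(1, 14) -> 15  [called from update_gauge, line 5]
  update_gauge(2, 12) -> 15  [called from update_gauge, line 5]
  update_gauge(3, 9) -> 15  [called from update_gauge, line 5]
  update_gauge(4, 5) -> 15  [called from update_gauge, line 5]
  update_gauge(5, 0) -> 15  [called from tally_events, line 21]
  tally_events([1, -3, 1, 12, 10]) -> 15  [called from main, line 27]
Log origin:
  1: logged in main at line 26
  2: logged in tally_events at line 17
  3: logged in screen_input at line 8
  4: logged in screen_input at line 13
  5: logged in tally_events at line 20
  6-10: logged in update_gauge at line 4
  11: logged in main at line 28
A correct fix: line 12: replace `low` with `mid`.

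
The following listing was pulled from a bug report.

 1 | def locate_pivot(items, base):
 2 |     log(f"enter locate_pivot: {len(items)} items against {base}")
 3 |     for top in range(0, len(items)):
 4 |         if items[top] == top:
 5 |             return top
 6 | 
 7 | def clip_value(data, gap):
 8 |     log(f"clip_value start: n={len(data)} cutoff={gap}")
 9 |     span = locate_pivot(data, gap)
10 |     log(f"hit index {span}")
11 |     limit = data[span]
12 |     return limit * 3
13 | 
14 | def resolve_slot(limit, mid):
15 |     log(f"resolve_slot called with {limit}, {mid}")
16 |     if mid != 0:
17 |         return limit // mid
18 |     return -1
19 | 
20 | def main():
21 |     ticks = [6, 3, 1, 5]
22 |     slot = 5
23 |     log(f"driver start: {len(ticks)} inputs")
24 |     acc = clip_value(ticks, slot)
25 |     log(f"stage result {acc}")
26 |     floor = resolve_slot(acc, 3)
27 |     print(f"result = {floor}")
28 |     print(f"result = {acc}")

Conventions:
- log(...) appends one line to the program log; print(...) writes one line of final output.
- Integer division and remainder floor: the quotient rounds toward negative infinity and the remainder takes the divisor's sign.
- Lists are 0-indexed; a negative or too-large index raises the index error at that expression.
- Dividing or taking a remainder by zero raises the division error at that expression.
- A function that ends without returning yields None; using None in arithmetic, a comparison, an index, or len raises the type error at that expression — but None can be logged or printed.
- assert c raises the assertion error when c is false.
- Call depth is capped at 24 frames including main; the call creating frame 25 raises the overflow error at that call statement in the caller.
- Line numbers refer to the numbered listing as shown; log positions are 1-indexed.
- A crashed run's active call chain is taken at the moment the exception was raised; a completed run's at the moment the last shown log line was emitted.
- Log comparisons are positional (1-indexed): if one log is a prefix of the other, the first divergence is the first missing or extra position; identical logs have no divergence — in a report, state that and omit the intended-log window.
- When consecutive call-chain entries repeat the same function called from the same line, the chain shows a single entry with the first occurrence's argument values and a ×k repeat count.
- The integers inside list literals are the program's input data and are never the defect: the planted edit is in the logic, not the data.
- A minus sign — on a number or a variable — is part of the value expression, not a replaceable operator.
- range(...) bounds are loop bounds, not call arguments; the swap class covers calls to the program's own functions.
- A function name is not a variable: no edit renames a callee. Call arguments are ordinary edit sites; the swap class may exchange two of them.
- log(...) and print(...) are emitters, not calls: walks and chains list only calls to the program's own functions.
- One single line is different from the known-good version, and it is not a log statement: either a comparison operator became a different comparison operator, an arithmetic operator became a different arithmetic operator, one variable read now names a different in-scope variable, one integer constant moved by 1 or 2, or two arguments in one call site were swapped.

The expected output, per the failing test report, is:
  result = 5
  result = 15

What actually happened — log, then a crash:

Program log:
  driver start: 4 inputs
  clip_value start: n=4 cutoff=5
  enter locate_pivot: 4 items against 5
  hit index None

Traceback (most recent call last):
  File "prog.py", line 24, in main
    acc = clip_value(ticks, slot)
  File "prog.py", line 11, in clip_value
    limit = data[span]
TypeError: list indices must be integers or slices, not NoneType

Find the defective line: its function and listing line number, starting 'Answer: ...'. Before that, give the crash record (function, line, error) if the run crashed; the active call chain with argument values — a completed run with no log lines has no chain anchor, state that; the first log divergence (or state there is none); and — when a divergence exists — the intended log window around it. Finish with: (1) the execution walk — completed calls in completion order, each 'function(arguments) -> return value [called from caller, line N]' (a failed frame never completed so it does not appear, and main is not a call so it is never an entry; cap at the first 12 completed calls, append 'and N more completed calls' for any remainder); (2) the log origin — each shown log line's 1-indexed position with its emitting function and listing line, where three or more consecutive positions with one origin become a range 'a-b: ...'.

Answer: the defect is in locate_pivot at line 4.
Core observation: The log first diverges at position 4: the faulty run prints 'hit index None' where the working version prints 'hit index 3'.
Crash: clip_value, line 11, TypeError.
Call chain: main -> clip_value([6, 3, 1, 5], 5) (called at line 24).
First divergence: position 4 — shown 'hit index None', intended 'hit index 3'.
Intended log window:
  2: clip_value start: n=4 cutoff=5
  3: enter locate_pivot: 4 items against 5
  4: hit index 3
  5: stage result 15
Execution walk:
  locate_pivot([6, 3, 1, 5], 5) -> None  [called from clip_value, line 9]
Origin of each log line:
  1: logged in main at line 23
  2: logged in clip_value at line 8
  3: logged in locate_pivot at line 2
  4: logged in clip_value at line 10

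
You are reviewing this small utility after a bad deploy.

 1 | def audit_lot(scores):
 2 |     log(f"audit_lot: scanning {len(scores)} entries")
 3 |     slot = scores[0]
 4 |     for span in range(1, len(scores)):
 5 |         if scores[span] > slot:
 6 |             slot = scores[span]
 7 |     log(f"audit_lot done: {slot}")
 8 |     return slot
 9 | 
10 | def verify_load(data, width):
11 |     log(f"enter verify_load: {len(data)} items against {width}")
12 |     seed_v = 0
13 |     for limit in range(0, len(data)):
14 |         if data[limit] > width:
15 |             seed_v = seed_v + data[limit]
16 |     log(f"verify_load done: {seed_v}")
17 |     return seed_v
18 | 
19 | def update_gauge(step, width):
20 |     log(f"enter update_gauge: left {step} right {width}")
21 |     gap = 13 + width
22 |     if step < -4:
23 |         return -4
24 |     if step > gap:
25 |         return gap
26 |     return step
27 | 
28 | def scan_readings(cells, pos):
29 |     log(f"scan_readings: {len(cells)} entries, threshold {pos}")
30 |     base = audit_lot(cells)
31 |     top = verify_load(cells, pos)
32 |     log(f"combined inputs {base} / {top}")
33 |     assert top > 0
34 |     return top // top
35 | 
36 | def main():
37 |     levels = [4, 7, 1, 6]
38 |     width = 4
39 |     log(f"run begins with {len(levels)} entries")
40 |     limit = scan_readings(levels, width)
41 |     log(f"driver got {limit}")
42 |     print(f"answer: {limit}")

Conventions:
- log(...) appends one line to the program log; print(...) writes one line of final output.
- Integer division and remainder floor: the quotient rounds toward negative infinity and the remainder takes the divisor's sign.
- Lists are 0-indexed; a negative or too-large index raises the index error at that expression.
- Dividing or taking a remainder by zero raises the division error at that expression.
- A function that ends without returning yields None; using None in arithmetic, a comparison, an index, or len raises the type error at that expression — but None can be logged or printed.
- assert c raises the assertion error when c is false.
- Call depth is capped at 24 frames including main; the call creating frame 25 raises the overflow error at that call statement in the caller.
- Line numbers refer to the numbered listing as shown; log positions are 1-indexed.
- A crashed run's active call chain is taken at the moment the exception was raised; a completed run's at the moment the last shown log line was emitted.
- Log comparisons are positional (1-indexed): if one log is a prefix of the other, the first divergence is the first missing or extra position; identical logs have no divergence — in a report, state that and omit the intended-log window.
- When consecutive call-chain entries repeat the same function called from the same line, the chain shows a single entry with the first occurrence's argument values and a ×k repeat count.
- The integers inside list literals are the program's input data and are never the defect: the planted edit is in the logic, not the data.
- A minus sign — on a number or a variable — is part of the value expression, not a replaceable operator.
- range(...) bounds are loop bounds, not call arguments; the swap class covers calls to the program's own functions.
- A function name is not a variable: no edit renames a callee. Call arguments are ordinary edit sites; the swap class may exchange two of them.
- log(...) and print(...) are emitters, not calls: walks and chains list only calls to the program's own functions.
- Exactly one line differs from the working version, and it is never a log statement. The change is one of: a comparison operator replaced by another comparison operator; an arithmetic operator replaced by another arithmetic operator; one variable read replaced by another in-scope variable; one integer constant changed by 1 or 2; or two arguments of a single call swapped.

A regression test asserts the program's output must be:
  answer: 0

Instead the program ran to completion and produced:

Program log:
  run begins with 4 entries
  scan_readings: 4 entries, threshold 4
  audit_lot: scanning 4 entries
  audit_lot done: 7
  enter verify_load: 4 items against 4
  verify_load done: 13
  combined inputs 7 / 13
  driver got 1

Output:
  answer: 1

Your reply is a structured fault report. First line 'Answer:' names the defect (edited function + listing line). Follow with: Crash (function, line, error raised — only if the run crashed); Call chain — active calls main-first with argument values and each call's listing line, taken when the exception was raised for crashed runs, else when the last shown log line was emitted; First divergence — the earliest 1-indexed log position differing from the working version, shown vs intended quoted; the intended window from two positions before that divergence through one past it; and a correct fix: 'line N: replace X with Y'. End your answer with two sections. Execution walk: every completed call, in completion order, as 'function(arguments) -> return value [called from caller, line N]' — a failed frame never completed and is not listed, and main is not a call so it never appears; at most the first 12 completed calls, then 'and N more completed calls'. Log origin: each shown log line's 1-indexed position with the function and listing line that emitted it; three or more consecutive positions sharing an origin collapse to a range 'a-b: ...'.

Answer: the defect is in scan_readings at line 34.
Key observation: Position 8 is the first bad log line: 'driver got 1' should read 'driver got 0'.
Call chain: main.
First divergence: position 8; shown 'driver got 1' vs intended 'driver got 0'.
Intended log window:
  6: verify_load done: 13
  7: combined inputs 7 / 13
  8: driver got 0
Execution walk:
  audit_lot([4, 7, 1, 6]) -> 7  [called from scan_readings, line 30]
  verify_load([4, 7, 1, 6], 4) -> 13  [called from scan_readings, line 31]
  scan_readings([4, 7, 1, 6], 4) -> 1  [called from main, line 40]
Origin of each log line:
  1: emitted by main (line 39)
  2: emitted by scan_readings (line 29)
  3: emitted by audit_lot (line 2)
  4: emitted by audit_lot (line 7)
  5: emitted by verify_load (line 11)
  6: emitted by verify_load (line 16)
  7: emitted by scan_readings (line 32)
  8: emitted by main (line 41)
A correct fix: line 34: replace `top // top` with `base // top`.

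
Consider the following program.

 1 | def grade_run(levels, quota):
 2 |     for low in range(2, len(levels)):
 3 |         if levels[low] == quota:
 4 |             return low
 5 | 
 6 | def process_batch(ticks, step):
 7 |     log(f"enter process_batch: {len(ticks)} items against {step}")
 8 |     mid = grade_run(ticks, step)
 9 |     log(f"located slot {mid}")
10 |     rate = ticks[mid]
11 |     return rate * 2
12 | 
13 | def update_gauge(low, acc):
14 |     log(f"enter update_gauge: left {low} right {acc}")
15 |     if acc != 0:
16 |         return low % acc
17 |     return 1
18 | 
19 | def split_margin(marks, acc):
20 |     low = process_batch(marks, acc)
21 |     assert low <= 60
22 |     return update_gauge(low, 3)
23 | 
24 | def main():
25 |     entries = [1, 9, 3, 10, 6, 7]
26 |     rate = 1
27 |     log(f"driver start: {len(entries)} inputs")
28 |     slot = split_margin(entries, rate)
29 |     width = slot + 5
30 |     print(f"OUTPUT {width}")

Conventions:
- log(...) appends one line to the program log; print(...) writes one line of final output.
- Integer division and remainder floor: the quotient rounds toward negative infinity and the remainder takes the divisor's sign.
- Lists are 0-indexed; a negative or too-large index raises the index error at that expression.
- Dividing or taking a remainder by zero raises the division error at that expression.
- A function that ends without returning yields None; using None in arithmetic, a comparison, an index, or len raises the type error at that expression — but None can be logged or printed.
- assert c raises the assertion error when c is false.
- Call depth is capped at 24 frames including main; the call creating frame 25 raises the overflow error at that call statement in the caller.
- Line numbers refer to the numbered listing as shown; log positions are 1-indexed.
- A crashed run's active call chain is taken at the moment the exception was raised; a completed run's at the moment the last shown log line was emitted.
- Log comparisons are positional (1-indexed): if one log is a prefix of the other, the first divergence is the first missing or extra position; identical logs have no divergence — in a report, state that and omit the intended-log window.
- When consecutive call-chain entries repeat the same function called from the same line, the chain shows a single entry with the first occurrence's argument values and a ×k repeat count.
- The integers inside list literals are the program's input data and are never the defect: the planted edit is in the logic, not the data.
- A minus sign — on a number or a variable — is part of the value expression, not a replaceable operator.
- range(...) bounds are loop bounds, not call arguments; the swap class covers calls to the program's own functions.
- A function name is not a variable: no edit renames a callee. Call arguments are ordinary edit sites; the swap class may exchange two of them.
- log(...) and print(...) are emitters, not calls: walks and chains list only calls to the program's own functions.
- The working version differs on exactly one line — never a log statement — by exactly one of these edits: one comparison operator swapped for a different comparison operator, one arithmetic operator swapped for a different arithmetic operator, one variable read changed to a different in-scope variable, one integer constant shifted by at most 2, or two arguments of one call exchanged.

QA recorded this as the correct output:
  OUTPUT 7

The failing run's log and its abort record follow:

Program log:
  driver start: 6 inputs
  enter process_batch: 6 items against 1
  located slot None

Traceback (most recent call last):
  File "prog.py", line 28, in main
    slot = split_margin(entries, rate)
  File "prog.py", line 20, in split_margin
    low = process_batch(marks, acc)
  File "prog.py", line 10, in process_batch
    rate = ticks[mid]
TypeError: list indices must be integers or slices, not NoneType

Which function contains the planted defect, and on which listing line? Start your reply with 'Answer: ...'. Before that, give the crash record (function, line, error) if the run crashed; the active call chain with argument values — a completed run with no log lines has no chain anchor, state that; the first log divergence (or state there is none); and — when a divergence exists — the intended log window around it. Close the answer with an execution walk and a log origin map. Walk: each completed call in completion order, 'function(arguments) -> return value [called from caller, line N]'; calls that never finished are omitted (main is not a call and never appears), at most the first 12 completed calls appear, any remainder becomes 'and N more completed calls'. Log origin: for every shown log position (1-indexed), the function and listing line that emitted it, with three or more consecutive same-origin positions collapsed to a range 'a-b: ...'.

Answer: the defect is in grade_run at line 2.
Key observation: At log position 3 the runs split — shown 'located slot None', but the working version logs 'located slot 0'.
Crash: process_batch, line 10, TypeError.
Call chain: main -> split_margin([1, 9, 3, 10, 6, 7], 1) (called at line 28) -> process_batch([1, 9, 3, 10, 6, 7], 1) (called at line 20).
First divergence: position 3 — shown 'located slot None', intended 'located slot 0'.
Intended log window:
  1: driver start: 6 inputs
  2: enter process_batch: 6 items against 1
  3: located slot 0
  4: enter update_gauge: left 2 right 3
Execution walk:
  grade_run([1, 9, 3, 10, 6, 7], 1) -> None  [called from process_batch, line 8]
Log origin:
  1: logged in main at line 27
  2: logged in process_batch at line 7
  3: logged in process_batch at line 9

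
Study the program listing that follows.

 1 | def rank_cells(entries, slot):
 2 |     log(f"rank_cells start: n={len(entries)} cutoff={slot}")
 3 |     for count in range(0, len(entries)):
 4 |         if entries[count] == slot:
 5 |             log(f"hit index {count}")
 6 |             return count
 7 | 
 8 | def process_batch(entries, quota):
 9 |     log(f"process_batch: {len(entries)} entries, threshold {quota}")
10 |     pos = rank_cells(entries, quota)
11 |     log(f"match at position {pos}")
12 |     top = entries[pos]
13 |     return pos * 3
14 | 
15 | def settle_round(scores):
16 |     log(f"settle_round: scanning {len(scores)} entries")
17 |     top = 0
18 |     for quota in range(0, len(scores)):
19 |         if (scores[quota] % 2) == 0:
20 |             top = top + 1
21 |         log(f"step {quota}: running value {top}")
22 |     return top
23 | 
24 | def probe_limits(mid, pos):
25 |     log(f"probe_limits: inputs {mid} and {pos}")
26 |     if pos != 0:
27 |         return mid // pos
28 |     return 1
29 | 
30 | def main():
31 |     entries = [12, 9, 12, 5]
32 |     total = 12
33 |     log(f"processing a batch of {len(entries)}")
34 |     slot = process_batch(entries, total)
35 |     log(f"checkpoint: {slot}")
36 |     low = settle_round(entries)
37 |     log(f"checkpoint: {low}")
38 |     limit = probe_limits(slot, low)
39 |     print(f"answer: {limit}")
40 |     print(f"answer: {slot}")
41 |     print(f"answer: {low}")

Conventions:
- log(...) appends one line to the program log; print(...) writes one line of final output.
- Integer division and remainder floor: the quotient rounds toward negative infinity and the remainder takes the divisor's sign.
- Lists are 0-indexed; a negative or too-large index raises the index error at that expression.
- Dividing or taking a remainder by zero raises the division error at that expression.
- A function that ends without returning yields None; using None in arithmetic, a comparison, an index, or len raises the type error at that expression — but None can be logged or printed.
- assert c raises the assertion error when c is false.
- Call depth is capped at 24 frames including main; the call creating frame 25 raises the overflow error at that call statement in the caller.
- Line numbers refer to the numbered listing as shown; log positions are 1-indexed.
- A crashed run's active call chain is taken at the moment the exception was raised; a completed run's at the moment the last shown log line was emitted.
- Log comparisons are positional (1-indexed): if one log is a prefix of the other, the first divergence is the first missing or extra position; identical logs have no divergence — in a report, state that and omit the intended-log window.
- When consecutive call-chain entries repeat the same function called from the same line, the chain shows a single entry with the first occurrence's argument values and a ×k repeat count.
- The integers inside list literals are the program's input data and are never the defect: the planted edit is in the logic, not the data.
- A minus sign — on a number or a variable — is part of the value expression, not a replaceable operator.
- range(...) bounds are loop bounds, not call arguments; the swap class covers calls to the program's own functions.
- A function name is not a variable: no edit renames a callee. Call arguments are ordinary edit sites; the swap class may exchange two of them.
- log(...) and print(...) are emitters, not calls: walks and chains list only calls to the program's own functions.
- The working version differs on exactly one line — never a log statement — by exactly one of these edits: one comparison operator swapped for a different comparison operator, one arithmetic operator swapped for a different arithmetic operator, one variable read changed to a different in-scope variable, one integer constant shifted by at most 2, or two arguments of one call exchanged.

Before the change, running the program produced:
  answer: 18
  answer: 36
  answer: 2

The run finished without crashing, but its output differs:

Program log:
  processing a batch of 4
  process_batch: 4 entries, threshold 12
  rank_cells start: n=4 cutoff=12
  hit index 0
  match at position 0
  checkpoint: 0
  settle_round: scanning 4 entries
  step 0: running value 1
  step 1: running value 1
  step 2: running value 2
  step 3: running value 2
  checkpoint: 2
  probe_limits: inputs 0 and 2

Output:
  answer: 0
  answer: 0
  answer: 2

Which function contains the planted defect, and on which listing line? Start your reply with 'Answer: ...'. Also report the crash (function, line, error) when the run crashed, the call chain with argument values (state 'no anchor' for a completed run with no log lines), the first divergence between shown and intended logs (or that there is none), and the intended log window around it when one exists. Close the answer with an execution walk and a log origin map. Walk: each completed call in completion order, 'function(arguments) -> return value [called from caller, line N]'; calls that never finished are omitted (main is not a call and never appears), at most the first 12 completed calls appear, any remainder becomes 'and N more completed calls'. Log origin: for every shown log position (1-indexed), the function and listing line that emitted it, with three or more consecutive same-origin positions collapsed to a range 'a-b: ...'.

Answer: the defect is in process_batch at line 13.
Key fact: Log line 6 is where behavior first shows: 'checkpoint: 0' appears instead of 'checkpoint: 36'.
Call chain: main -> probe_limits(0, 2) (called at line 38).
First divergence: position 6; shown 'checkpoint: 0' vs intended 'checkpoint: 36'.
Intended log window:
  4: hit index 0
  5: match at position 0
  6: checkpoint: 36
  7: settle_round: scanning 4 entries
Execution walk:
  rank_cells([12, 9, 12, 5], 12) -> 0  [called from process_batch, line 10]
  process_batch([12, 9, 12, 5], 12) -> 0  [called from main, line 34]
  settle_round([12, 9, 12, 5]) -> 2  [called from main, line 36]
  probe_limits(0, 2) -> 0  [called from main, line 38]
Log line origins:
  1: logged in main at line 33
  2: logged in process_batch at line 9
  3: logged in rank_cells at line 2
  4: logged in rank_cells at line 5
  5: logged in process_batch at line 11
  6: logged in main at line 35
  7: logged in settle_round at line 16
  8-11: logged in settle_round at line 21
  12: logged in main at line 37
  13: logged in probe_limits at line 25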